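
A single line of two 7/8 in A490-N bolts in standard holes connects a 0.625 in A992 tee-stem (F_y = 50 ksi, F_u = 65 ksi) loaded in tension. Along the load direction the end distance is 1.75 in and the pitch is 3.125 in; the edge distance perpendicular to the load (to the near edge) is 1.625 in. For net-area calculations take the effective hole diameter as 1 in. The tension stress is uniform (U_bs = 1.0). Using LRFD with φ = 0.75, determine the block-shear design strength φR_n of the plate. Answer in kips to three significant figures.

96 kips

Shear plane L_v = 1.75 + 1·3.125 = 4.875 in; A_gv = 4.875 × 0.625 = 3.047 in².
A_nv = (4.875 − 1.5·1) × 0.625 = 2.109 in².
A_nt = (1.625 − 0.5·1) × 0.625 = 0.7031 in².
0.6 F_u A_nv = 82.27 kips; 0.6 F_y A_gv = 91.41 kips → shear rupture governs the shear term.
R_n = 82.27 + 1.0 × 65 × 0.7031 = 128 kips.
Design strength φR_n = 0.75 × 128 = 96 kips.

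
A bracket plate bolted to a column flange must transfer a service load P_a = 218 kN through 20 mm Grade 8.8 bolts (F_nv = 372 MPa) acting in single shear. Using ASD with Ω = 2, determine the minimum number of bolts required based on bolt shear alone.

A_b = π·20²/4 = 314.2 mm².
Per-bolt allowable strength R_n/Ω = 372 × 314.2 × 1 / 1000 / 2 = 58.43 kN.
n ≥ 218 / 58.43 = 3.731 → use 4 bolts.

4 bolts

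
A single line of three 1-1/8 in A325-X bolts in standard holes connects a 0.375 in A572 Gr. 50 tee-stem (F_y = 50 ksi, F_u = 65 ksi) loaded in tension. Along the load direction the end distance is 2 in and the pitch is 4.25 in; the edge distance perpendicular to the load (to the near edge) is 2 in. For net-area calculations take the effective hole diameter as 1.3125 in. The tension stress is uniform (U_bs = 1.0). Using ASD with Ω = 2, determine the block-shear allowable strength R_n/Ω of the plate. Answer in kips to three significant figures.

69.2 kips

Shear plane L_v = 2 + 2·4.25 = 10.5 in; A_gv = 10.5 × 0.375 = 3.938 in².
A_nv = (10.5 − 2.5·1.3125) × 0.375 = 2.707 in².
A_nt = (2 − 0.5·1.3125) × 0.375 = 0.5039 in².
0.6 F_u A_nv = 105.6 kips; 0.6 F_y A_gv = 118.1 kips → shear rupture governs the shear term.
R_n = 105.6 + 1.0 × 65 × 0.5039 = 138.3 kips.
Allowable strength R_n/Ω = 138.3 / 2 = 69.2 kips.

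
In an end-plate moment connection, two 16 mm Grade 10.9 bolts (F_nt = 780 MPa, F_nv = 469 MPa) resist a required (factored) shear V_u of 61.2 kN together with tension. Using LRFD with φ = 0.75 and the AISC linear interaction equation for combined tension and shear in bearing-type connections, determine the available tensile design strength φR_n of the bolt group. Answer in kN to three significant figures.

204 kN

A_b = π·16²/4 = 201.1 mm²; f_rv = 61.2 × 1000 / (2 × 201.1) = 152.2 MPa.
F'_nt = 1.3 F_nt − (F_nt / φF_nv) f_rv = 1.3·780 − (780/(0.75·469))·152.2 = 676.5 MPa, capped at F_nt → F'_nt = 676.5 MPa.
R_n = F'_nt · A_b · n = 676.5 × 201.1 × 2 / 1000 = 272 kN.
Design strength φR_n = 0.75 × 272 = 204 kN.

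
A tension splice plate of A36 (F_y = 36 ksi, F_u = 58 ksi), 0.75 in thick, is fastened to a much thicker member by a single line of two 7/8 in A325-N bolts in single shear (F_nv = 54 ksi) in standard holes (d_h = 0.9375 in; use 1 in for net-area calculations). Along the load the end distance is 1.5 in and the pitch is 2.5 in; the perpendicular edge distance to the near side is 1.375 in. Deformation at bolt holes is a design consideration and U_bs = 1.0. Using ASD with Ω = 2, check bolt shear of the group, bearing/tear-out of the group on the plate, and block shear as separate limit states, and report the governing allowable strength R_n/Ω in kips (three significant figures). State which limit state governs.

32.5 kips (bolt shear governs)

Bolt shear: A_b = π·0.875²/4 = 0.6013 in²; R_n = 54 × 0.6013 × 2 × 1 = 64.94 kips → 64.94 / 2 = 32.5 kips.
Bearing: edge l_c = 1.031, r_n = 53.83 kips; interior l_c = 1.562, r_n = 81.56 kips; R_n = 53.83 + 1·81.56 = 135.4 kips → 67.7 kips.
Block shear: A_gv = 3, A_nv = 1.875, A_nt = 0.6562 in²; R_n = min(0.6F_uA_nv, 0.6F_yA_gv) + U_bs·F_u·A_nt = 102.9 kips → 51.4 kips.
Bolt shear governs: 32.5 kips.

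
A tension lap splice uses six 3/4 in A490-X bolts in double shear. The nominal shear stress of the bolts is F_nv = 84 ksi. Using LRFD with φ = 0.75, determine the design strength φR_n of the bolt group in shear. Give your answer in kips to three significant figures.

334 kips

A_b = π × 0.75² / 4 = 0.4418 in².
R_n = F_nv · A_b · n · n_s = 84 × 0.4418 × 6 × 2 = 445.3 kips.
Design strength φR_n = 0.75 × 445.3 = 334 kips.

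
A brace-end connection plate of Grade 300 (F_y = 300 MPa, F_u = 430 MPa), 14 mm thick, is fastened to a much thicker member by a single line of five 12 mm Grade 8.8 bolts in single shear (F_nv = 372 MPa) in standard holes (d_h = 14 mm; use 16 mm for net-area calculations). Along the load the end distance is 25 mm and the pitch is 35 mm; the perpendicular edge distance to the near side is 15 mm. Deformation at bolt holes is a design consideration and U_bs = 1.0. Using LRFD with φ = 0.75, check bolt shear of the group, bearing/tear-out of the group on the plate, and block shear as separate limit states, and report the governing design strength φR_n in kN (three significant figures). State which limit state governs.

Bolt shear: A_b = π·12²/4 = 113.1 mm²; R_n = 372 × 113.1 × 5 × 1 / 1000 = 210.4 kN → 0.75 × 210.4 = 158 kN.
Bearing: edge l_c = 18, r_n = 130 kN; interior l_c = 21, r_n = 151.7 kN; R_n = 130 + 4·151.7 = 736.8 kN → 553 kN.
Block shear: A_gv = 2310, A_nv = 1302, A_nt = 98 mm²; R_n = min(0.6F_uA_nv, 0.6F_yA_gv) + U_bs·F_u·A_nt = 378.1 kN → 284 kN.
Bolt shear governs: 158 kN.

158 kN (bolt shear governs)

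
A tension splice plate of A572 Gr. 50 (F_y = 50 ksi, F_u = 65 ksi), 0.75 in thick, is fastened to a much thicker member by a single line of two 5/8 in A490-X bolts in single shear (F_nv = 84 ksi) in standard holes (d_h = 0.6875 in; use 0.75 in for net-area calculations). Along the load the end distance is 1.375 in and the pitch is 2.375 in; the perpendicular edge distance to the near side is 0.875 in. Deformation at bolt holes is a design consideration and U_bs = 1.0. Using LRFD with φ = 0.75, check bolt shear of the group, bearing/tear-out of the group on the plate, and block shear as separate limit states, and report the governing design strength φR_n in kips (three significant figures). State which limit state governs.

Bolt shear: A_b = π·0.625²/4 = 0.3068 in²; R_n = 84 × 0.3068 × 2 × 1 = 51.54 kips → 0.75 × 51.54 = 38.7 kips.
Bearing: edge l_c = 1.031, r_n = 60.33 kips; interior l_c = 1.688, r_n = 73.12 kips; R_n = 60.33 + 1·73.12 = 133.5 kips → 100 kips.
Block shear: A_gv = 2.812, A_nv = 1.969, A_nt = 0.375 in²; R_n = min(0.6F_uA_nv, 0.6F_yA_gv) + U_bs·F_u·A_nt = 101.2 kips → 75.9 kips.
Bolt shear governs: 38.7 kips.

38.7 kips (bolt shear governs)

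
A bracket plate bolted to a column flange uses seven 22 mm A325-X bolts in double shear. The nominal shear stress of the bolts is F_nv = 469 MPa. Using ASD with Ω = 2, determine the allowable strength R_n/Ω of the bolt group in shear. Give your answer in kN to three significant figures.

A_b = π × 22² / 4 = 380.1 mm².
R_n = F_nv · A_b · n · n_s = 469 × 380.1 × 7 × 2 / 1000 = 2496 kN.
Allowable strength R_n/Ω = 2496 / 2 = 1250 kN.

1250 kN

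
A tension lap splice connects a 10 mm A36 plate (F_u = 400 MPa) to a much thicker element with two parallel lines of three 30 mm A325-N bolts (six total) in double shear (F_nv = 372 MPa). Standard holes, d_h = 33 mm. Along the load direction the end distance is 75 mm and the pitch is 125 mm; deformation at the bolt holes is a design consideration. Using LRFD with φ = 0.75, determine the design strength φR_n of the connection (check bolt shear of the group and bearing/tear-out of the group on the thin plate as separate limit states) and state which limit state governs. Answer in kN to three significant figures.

1290 kN (bearing governs)

Bolt shear: A_b = π·30²/4 = 706.9 mm²; R_n = 372 × 706.9 × 6 × 2 / 1000 = 3155 kN → 0.75 × 3155 = 2370 kN.
Bearing (1.2 l_c t F_u ≤ 2.4 d t F_u): upper limit = 2.4·30·10·400 / 1000 = 288 kN.
  Edge l_c = 75 − 33/2 = 58.5 → r_n = 280.8 kN; interior l_c = 125 − 33 = 92 → r_n = 288 kN.
  R_n,bearing = 2·280.8 + 4·288 = 1714 kN → 0.75 × 1714 = 1290 kN.
Bearing governs: 1290 kN.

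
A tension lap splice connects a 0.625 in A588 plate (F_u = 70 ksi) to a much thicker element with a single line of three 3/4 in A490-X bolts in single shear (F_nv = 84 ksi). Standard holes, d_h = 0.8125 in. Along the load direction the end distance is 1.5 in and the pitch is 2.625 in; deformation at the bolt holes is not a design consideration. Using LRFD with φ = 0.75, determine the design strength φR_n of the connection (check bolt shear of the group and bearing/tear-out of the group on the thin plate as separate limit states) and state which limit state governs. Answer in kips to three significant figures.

Bolt shear: A_b = π·0.75²/4 = 0.4418 in²; R_n = 84 × 0.4418 × 3 × 1 = 111.3 kips → 0.75 × 111.3 = 83.5 kips.
Bearing (1.5 l_c t F_u ≤ 3.0 d t F_u): upper limit = 3.0·0.75·0.625·70 = 98.44 kips.
  Edge l_c = 1.5 − 0.8125/2 = 1.094 → r_n = 71.78 kips; interior l_c = 2.625 − 0.8125 = 1.812 → r_n = 98.44 kips.
  R_n,bearing = 1·71.78 + 2·98.44 = 268.7 kips → 0.75 × 268.7 = 201 kips.
Bolt shear governs: 83.5 kips.

83.5 kips (bolt shear governs)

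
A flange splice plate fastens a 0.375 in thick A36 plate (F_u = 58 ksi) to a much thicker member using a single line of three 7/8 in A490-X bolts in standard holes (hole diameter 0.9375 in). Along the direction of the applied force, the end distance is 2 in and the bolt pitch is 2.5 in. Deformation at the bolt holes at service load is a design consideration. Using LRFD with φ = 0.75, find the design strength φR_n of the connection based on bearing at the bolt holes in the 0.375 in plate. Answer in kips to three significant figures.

Per bolt r_n = 1.2 l_c t F_u ≤ 2.4 d t F_u; upper limit = 2.4 × 0.875 × 0.375 × 58 = 45.68 kips.
Edge bolt: l_c = 2 − 0.9375/2 = 1.531 in → 1.2 × 1.531 × 0.375 × 58 = 39.97 → r_n = 39.97 kips.
Interior bolts: l_c = 2.5 − 0.9375 = 1.562 in → 1.2 × 1.562 × 0.375 × 58 = 40.78 → r_n = 40.78 kips.
R_n = 1 × 39.97 + 2 × 40.78 = 121.5 kips.
Design strength φR_n = 0.75 × 121.5 = 91.1 kips.

91.1 kips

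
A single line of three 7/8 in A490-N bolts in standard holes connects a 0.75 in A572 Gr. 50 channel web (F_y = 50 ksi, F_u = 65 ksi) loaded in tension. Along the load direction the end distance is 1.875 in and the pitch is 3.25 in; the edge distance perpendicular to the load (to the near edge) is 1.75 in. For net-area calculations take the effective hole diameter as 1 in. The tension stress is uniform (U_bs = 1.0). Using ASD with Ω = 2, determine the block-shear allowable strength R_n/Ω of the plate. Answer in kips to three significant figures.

Shear plane L_v = 1.875 + 2·3.25 = 8.375 in; A_gv = 8.375 × 0.75 = 6.281 in².
A_nv = (8.375 − 2.5·1) × 0.75 = 4.406 in².
A_nt = (1.75 − 0.5·1) × 0.75 = 0.9375 in².
0.6 F_u A_nv = 171.8 kips; 0.6 F_y A_gv = 188.4 kips → shear rupture governs the shear term.
R_n = 171.8 + 1.0 × 65 × 0.9375 = 232.8 kips.
Allowable strength R_n/Ω = 232.8 / 2 = 116 kips.

116 kips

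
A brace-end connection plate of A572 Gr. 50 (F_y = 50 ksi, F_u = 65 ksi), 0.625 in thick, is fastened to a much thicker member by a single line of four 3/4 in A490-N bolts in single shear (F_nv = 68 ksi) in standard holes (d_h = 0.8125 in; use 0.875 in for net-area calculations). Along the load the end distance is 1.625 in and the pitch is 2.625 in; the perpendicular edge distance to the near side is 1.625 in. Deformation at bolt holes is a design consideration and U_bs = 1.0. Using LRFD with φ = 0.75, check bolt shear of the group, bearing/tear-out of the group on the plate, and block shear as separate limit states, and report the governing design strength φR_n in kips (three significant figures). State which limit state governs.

90.1 kips (bolt shear governs)

Bolt shear: A_b = π·0.75²/4 = 0.4418 in²; R_n = 68 × 0.4418 × 4 × 1 = 120.2 kips → 0.75 × 120.2 = 90.1 kips.
Bearing: edge l_c = 1.219, r_n = 59.41 kips; interior l_c = 1.812, r_n = 73.12 kips; R_n = 59.41 + 3·73.12 = 278.8 kips → 209 kips.
Block shear: A_gv = 5.938, A_nv = 4.023, A_nt = 0.7422 in²; R_n = min(0.6F_uA_nv, 0.6F_yA_gv) + U_bs·F_u·A_nt = 205.2 kips → 154 kips.
Bolt shear governs: 90.1 kips.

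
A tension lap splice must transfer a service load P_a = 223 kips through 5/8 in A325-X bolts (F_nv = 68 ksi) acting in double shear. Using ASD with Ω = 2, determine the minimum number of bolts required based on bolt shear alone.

11 bolts

A_b = π·0.625²/4 = 0.3068 in².
Per-bolt allowable strength R_n/Ω = 68 × 0.3068 × 2 / 2 = 20.86 kips.
n ≥ 223 / 20.86 = 10.69 → use 11 bolts.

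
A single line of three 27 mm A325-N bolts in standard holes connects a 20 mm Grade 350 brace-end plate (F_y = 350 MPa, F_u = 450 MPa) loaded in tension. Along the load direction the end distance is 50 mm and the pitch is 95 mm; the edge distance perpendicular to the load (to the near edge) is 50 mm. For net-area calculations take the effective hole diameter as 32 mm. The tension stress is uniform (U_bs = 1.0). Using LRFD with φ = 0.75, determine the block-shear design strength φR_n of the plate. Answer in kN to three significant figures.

878 kN

Shear plane L_v = 50 + 2·95 = 240 mm; A_gv = 240 × 20 = 4800 mm².
A_nv = (240 − 2.5·32) × 20 = 3200 mm².
A_nt = (50 − 0.5·32) × 20 = 680 mm².
0.6 F_u A_nv = 864 kN; 0.6 F_y A_gv = 1008 kN → shear rupture governs the shear term.
R_n = 864 + 1.0 × 450 × 680 / 1000 = 1170 kN.
Design strength φR_n = 0.75 × 1170 = 878 kN.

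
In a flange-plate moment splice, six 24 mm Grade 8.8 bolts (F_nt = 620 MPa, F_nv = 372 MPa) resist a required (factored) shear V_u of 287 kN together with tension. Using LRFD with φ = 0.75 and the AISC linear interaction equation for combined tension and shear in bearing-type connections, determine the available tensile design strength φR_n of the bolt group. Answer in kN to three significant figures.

1160 kN

A_b = π·24²/4 = 452.4 mm²; f_rv = 287 × 1000 / (6 × 452.4) = 105.7 MPa.
F'_nt = 1.3 F_nt − (F_nt / φF_nv) f_rv = 1.3·620 − (620/(0.75·372))·105.7 = 571 MPa, capped at F_nt → F'_nt = 571 MPa.
R_n = F'_nt · A_b · n = 571 × 452.4 × 6 / 1000 = 1550 kN.
Design strength φR_n = 0.75 × 1550 = 1160 kN.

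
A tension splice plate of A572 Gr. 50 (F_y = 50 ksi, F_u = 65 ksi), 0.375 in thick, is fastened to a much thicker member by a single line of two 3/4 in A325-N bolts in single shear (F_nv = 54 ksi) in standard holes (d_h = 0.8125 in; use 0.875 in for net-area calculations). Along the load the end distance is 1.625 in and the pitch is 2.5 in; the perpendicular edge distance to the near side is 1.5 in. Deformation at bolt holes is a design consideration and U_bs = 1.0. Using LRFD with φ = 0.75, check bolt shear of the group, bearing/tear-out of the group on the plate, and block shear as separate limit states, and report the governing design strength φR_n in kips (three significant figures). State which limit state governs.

Bolt shear: A_b = π·0.75²/4 = 0.4418 in²; R_n = 54 × 0.4418 × 2 × 1 = 47.71 kips → 0.75 × 47.71 = 35.8 kips.
Bearing: edge l_c = 1.219, r_n = 35.65 kips; interior l_c = 1.688, r_n = 43.87 kips; R_n = 35.65 + 1·43.87 = 79.52 kips → 59.6 kips.
Block shear: A_gv = 1.547, A_nv = 1.055, A_nt = 0.3984 in²; R_n = min(0.6F_uA_nv, 0.6F_yA_gv) + U_bs·F_u·A_nt = 67.03 kips → 50.3 kips.
Bolt shear governs: 35.8 kips.

35.8 kips (bolt shear governs)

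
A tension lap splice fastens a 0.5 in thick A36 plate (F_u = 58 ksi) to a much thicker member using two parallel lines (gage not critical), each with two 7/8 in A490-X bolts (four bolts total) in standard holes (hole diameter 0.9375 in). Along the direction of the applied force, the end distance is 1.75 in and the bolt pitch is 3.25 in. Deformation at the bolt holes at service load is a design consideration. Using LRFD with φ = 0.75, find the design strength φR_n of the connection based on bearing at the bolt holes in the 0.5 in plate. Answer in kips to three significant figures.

Per bolt r_n = 1.2 l_c t F_u ≤ 2.4 d t F_u; upper limit = 2.4 × 0.875 × 0.5 × 58 = 60.9 kips.
Edge bolt: l_c = 1.75 − 0.9375/2 = 1.281 in → 1.2 × 1.281 × 0.5 × 58 = 44.59 → r_n = 44.59 kips.
Interior bolts: l_c = 3.25 − 0.9375 = 2.312 in → 1.2 × 2.312 × 0.5 × 58 = 80.47 → r_n = 60.9 kips.
R_n = 2 × 44.59 + 2 × 60.9 = 211 kips.
Design strength φR_n = 0.75 × 211 = 158 kips.

158 kips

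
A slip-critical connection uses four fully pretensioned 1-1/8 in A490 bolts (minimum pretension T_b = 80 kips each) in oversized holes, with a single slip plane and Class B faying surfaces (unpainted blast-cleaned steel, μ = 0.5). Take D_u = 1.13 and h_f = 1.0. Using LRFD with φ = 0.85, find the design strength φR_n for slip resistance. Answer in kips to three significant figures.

154 kips

R_n = μ · D_u · h_f · T_b · n_s · n_b = 0.5 × 1.13 × 1.0 × 80 × 1 × 4 = 180.8 kips.
Design strength φR_n = 0.85 × 180.8 = 154 kips.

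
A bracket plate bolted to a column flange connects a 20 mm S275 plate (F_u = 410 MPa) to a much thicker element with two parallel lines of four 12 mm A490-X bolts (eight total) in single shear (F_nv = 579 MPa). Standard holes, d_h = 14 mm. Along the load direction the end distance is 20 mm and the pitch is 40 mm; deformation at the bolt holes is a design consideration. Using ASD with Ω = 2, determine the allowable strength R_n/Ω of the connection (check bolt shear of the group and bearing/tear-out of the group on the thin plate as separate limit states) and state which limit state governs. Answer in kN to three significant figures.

262 kN (bolt shear governs)

Bolt shear: A_b = π·12²/4 = 113.1 mm²; R_n = 579 × 113.1 × 8 × 1 / 1000 = 523.9 kN → 523.9 / 2 = 262 kN.
Bearing (1.2 l_c t F_u ≤ 2.4 d t F_u): upper limit = 2.4·12·20·410 / 1000 = 236.2 kN.
  Edge l_c = 20 − 14/2 = 13 → r_n = 127.9 kN; interior l_c = 40 − 14 = 26 → r_n = 236.2 kN.
  R_n,bearing = 2·127.9 + 6·236.2 = 1673 kN → 1673 / 2 = 836 kN.
Bolt shear governs: 262 kN.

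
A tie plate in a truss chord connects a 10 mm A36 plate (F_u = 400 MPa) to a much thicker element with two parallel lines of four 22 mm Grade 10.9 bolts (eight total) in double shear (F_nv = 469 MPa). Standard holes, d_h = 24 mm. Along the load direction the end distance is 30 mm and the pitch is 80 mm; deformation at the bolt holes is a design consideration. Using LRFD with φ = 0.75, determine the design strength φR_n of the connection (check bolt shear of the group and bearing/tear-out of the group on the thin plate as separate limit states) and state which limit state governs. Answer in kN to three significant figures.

1080 kN (bearing governs)

Bolt shear: A_b = π·22²/4 = 380.1 mm²; R_n = 469 × 380.1 × 8 × 2 / 1000 = 2853 kN → 0.75 × 2853 = 2140 kN.
Bearing (1.2 l_c t F_u ≤ 2.4 d t F_u): upper limit = 2.4·22·10·400 / 1000 = 211.2 kN.
  Edge l_c = 30 − 24/2 = 18 → r_n = 86.4 kN; interior l_c = 80 − 24 = 56 → r_n = 211.2 kN.
  R_n,bearing = 2·86.4 + 6·211.2 = 1440 kN → 0.75 × 1440 = 1080 kN.
Bearing governs: 1080 kN.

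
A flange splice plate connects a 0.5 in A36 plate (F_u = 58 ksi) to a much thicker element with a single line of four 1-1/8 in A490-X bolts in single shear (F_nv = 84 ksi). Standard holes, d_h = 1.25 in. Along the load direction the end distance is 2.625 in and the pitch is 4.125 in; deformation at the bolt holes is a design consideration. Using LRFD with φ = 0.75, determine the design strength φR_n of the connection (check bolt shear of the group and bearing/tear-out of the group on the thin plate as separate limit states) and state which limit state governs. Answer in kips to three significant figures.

228 kips (bearing governs)

Bolt shear: A_b = π·1.125²/4 = 0.994 in²; R_n = 84 × 0.994 × 4 × 1 = 334 kips → 0.75 × 334 = 250 kips.
Bearing (1.2 l_c t F_u ≤ 2.4 d t F_u): upper limit = 2.4·1.125·0.5·58 = 78.3 kips.
  Edge l_c = 2.625 − 1.25/2 = 2 → r_n = 69.6 kips; interior l_c = 4.125 − 1.25 = 2.875 → r_n = 78.3 kips.
  R_n,bearing = 1·69.6 + 3·78.3 = 304.5 kips → 0.75 × 304.5 = 228 kips.
Bearing governs: 228 kips.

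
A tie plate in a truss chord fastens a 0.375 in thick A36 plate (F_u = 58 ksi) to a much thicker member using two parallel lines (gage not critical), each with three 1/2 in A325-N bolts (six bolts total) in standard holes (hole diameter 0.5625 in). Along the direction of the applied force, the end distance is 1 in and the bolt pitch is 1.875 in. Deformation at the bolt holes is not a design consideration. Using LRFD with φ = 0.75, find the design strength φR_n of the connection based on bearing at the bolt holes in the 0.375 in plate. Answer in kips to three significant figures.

Per bolt r_n = 1.5 l_c t F_u ≤ 3.0 d t F_u; upper limit = 3.0 × 0.5 × 0.375 × 58 = 32.62 kips.
Edge bolt: l_c = 1 − 0.5625/2 = 0.7188 in → 1.5 × 0.7188 × 0.375 × 58 = 23.45 → r_n = 23.45 kips.
Interior bolts: l_c = 1.875 − 0.5625 = 1.312 in → 1.5 × 1.312 × 0.375 × 58 = 42.82 → r_n = 32.62 kips.
R_n = 2 × 23.45 + 4 × 32.62 = 177.4 kips.
Design strength φR_n = 0.75 × 177.4 = 133 kips.

133 kips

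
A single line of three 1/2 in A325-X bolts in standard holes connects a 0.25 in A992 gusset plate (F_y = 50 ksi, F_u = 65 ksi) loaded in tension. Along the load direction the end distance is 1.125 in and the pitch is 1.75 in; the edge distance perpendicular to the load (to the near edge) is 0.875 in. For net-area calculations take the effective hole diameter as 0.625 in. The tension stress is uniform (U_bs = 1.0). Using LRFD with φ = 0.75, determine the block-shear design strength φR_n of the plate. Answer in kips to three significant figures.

Shear plane L_v = 1.125 + 2·1.75 = 4.625 in; A_gv = 4.625 × 0.25 = 1.156 in².
A_nv = (4.625 − 2.5·0.625) × 0.25 = 0.7656 in².
A_nt = (0.875 − 0.5·0.625) × 0.25 = 0.1406 in².
0.6 F_u A_nv = 29.86 kips; 0.6 F_y A_gv = 34.69 kips → shear rupture governs the shear term.
R_n = 29.86 + 1.0 × 65 × 0.1406 = 39 kips.
Design strength φR_n = 0.75 × 39 = 29.2 kips.

29.2 kips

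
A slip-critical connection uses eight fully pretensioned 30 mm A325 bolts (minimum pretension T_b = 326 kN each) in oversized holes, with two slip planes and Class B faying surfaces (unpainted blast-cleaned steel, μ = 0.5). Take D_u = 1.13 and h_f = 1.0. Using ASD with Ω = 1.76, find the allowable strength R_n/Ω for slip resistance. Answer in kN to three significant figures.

1670 kN

R_n = μ · D_u · h_f · T_b · n_s · n_b = 0.5 × 1.13 × 1.0 × 326 × 2 × 8 = 2947 kN.
Allowable strength R_n/Ω = 2947 / 1.76 = 1670 kN.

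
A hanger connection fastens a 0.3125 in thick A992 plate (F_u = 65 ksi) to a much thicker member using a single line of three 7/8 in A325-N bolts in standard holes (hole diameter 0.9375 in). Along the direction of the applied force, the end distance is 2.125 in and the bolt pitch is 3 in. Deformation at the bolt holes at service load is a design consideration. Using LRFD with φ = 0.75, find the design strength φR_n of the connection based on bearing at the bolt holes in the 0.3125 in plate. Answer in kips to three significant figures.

94.3 kips

Per bolt r_n = 1.2 l_c t F_u ≤ 2.4 d t F_u; upper limit = 2.4 × 0.875 × 0.3125 × 65 = 42.66 kips.
Edge bolt: l_c = 2.125 − 0.9375/2 = 1.656 in → 1.2 × 1.656 × 0.3125 × 65 = 40.37 → r_n = 40.37 kips.
Interior bolts: l_c = 3 − 0.9375 = 2.062 in → 1.2 × 2.062 × 0.3125 × 65 = 50.27 → r_n = 42.66 kips.
R_n = 1 × 40.37 + 2 × 42.66 = 125.7 kips.
Design strength φR_n = 0.75 × 125.7 = 94.3 kips.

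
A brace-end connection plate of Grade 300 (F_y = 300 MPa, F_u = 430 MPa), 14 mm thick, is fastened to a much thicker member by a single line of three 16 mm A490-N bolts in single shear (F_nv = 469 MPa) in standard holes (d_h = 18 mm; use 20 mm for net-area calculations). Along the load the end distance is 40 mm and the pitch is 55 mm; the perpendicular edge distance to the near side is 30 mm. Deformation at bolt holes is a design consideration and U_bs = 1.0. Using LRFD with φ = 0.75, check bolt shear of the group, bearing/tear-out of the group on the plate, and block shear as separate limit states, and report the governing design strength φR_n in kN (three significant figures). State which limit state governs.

212 kN (bolt shear governs)

Bolt shear: A_b = π·16²/4 = 201.1 mm²; R_n = 469 × 201.1 × 3 × 1 / 1000 = 282.9 kN → 0.75 × 282.9 = 212 kN.
Bearing: edge l_c = 31, r_n = 223.9 kN; interior l_c = 37, r_n = 231.2 kN; R_n = 223.9 + 2·231.2 = 686.3 kN → 515 kN.
Block shear: A_gv = 2100, A_nv = 1400, A_nt = 280 mm²; R_n = min(0.6F_uA_nv, 0.6F_yA_gv) + U_bs·F_u·A_nt = 481.6 kN → 361 kN.
Bolt shear governs: 212 kN.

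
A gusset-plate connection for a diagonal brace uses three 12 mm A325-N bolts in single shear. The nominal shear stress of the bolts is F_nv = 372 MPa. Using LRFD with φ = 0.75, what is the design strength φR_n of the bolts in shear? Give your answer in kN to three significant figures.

94.7 kN

A_b = π × 12² / 4 = 113.1 mm².
R_n = F_nv · A_b · n · n_s = 372 × 113.1 × 3 × 1 / 1000 = 126.2 kN.
Design strength φR_n = 0.75 × 126.2 = 94.7 kN.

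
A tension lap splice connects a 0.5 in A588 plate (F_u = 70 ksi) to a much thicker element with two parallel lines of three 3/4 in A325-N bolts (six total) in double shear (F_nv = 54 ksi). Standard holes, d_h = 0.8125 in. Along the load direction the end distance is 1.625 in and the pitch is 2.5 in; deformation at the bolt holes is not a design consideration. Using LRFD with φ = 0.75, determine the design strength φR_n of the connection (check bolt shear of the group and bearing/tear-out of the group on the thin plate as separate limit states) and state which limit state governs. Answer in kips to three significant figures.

Bolt shear: A_b = π·0.75²/4 = 0.4418 in²; R_n = 54 × 0.4418 × 6 × 2 = 286.3 kips → 0.75 × 286.3 = 215 kips.
Bearing (1.5 l_c t F_u ≤ 3.0 d t F_u): upper limit = 3.0·0.75·0.5·70 = 78.75 kips.
  Edge l_c = 1.625 − 0.8125/2 = 1.219 → r_n = 63.98 kips; interior l_c = 2.5 − 0.8125 = 1.688 → r_n = 78.75 kips.
  R_n,bearing = 2·63.98 + 4·78.75 = 443 kips → 0.75 × 443 = 332 kips.
Bolt shear governs: 215 kips.

215 kips (bolt shear governs)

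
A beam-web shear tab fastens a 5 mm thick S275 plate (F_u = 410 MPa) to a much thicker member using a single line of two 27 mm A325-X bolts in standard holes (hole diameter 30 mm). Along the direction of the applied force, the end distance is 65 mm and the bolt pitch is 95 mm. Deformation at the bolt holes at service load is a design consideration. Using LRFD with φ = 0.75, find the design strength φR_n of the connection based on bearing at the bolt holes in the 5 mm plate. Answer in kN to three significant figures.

Per bolt r_n = 1.2 l_c t F_u ≤ 2.4 d t F_u; upper limit = 2.4 × 27 × 5 × 410 / 1000 = 132.8 kN.
Edge bolt: l_c = 65 − 30/2 = 50 mm → 1.2 × 50 × 5 × 410 / 1000 = 123 → r_n = 123 kN.
Interior bolts: l_c = 95 − 30 = 65 mm → 1.2 × 65 × 5 × 410 / 1000 = 159.9 → r_n = 132.8 kN.
R_n = 1 × 123 + 1 × 132.8 = 255.8 kN.
Design strength φR_n = 0.75 × 255.8 = 192 kN.

192 kN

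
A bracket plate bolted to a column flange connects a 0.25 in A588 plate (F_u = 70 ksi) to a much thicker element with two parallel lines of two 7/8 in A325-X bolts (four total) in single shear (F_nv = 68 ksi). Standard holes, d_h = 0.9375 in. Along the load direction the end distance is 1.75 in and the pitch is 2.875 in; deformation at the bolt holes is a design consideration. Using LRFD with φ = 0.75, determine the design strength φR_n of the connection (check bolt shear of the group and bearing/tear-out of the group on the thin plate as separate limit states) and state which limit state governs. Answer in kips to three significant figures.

Bolt shear: A_b = π·0.875²/4 = 0.6013 in²; R_n = 68 × 0.6013 × 4 × 1 = 163.6 kips → 0.75 × 163.6 = 123 kips.
Bearing (1.2 l_c t F_u ≤ 2.4 d t F_u): upper limit = 2.4·0.875·0.25·70 = 36.75 kips.
  Edge l_c = 1.75 − 0.9375/2 = 1.281 → r_n = 26.91 kips; interior l_c = 2.875 − 0.9375 = 1.938 → r_n = 36.75 kips.
  R_n,bearing = 2·26.91 + 2·36.75 = 127.3 kips → 0.75 × 127.3 = 95.5 kips.
Bearing governs: 95.5 kips.

95.5 kips (bearing governs)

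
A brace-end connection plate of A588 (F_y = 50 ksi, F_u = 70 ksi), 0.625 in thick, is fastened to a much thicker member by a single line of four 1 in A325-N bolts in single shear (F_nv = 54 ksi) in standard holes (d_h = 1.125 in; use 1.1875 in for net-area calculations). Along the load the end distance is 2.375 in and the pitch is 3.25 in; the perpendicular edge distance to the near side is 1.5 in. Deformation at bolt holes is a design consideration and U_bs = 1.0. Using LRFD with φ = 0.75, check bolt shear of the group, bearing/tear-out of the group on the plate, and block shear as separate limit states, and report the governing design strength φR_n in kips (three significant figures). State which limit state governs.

127 kips (bolt shear governs)

Bolt shear: A_b = π·1²/4 = 0.7854 in²; R_n = 54 × 0.7854 × 4 × 1 = 169.6 kips → 0.75 × 169.6 = 127 kips.
Bearing: edge l_c = 1.812, r_n = 95.16 kips; interior l_c = 2.125, r_n = 105 kips; R_n = 95.16 + 3·105 = 410.2 kips → 308 kips.
Block shear: A_gv = 7.578, A_nv = 4.98, A_nt = 0.5664 in²; R_n = min(0.6F_uA_nv, 0.6F_yA_gv) + U_bs·F_u·A_nt = 248.8 kips → 187 kips.
Bolt shear governs: 127 kips.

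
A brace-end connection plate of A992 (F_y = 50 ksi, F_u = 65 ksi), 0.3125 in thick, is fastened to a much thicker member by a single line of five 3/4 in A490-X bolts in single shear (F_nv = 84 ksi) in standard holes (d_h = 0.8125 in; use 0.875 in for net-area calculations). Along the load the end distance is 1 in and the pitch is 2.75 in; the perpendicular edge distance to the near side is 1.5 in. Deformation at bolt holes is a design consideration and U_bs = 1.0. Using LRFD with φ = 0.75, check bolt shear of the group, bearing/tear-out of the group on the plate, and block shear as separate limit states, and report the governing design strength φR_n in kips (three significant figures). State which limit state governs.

89.9 kips (block shear governs)

Bolt shear: A_b = π·0.75²/4 = 0.4418 in²; R_n = 84 × 0.4418 × 5 × 1 = 185.6 kips → 0.75 × 185.6 = 139 kips.
Bearing: edge l_c = 0.5938, r_n = 14.47 kips; interior l_c = 1.938, r_n = 36.56 kips; R_n = 14.47 + 4·36.56 = 160.7 kips → 121 kips.
Block shear: A_gv = 3.75, A_nv = 2.52, A_nt = 0.332 in²; R_n = min(0.6F_uA_nv, 0.6F_yA_gv) + U_bs·F_u·A_nt = 119.8 kips → 89.9 kips.
Block shear governs: 89.9 kips.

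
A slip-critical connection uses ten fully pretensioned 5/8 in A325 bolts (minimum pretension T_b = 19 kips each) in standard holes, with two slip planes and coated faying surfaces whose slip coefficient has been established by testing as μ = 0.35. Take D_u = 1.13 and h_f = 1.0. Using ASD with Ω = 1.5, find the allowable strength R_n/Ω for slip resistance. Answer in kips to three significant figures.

R_n = μ · D_u · h_f · T_b · n_s · n_b = 0.35 × 1.13 × 1.0 × 19 × 2 × 10 = 150.3 kips.
Allowable strength R_n/Ω = 150.3 / 1.5 = 100 kips.

100 kips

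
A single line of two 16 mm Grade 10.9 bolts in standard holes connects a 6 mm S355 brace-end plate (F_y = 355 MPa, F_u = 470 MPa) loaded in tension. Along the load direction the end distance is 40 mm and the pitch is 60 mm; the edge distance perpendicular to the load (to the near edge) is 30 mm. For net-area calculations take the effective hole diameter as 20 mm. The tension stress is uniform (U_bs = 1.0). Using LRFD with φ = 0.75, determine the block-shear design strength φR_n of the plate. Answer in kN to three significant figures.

131 kN

Shear plane L_v = 40 + 1·60 = 100 mm; A_gv = 100 × 6 = 600 mm².
A_nv = (100 − 1.5·20) × 6 = 420 mm².
A_nt = (30 − 0.5·20) × 6 = 120 mm².
0.6 F_u A_nv = 118.4 kN; 0.6 F_y A_gv = 127.8 kN → shear rupture governs the shear term.
R_n = 118.4 + 1.0 × 470 × 120 / 1000 = 174.8 kN.
Design strength φR_n = 0.75 × 174.8 = 131 kN.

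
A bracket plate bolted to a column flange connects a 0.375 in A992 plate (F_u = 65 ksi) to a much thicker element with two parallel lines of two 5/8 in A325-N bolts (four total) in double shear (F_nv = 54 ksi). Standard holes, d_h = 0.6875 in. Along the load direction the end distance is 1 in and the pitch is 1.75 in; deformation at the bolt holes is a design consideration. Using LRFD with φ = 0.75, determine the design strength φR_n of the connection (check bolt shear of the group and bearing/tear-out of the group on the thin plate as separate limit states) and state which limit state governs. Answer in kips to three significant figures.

75.4 kips (bearing governs)

Bolt shear: A_b = π·0.625²/4 = 0.3068 in²; R_n = 54 × 0.3068 × 4 × 2 = 132.5 kips → 0.75 × 132.5 = 99.4 kips.
Bearing (1.2 l_c t F_u ≤ 2.4 d t F_u): upper limit = 2.4·0.625·0.375·65 = 36.56 kips.
  Edge l_c = 1 − 0.6875/2 = 0.6562 → r_n = 19.2 kips; interior l_c = 1.75 − 0.6875 = 1.062 → r_n = 31.08 kips.
  R_n,bearing = 2·19.2 + 2·31.08 = 100.5 kips → 0.75 × 100.5 = 75.4 kips.
Bearing governs: 75.4 kips.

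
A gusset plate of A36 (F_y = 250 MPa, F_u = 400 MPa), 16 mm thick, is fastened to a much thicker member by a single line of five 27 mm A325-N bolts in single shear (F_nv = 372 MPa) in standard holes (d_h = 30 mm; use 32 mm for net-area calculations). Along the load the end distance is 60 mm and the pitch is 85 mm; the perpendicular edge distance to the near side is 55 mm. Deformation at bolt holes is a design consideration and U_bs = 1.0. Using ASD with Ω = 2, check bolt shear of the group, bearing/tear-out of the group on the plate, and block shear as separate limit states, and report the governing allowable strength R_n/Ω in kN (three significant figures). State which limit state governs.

532 kN (bolt shear governs)

Bolt shear: A_b = π·27²/4 = 572.6 mm²; R_n = 372 × 572.6 × 5 × 1 / 1000 = 1065 kN → 1065 / 2 = 532 kN.
Bearing: edge l_c = 45, r_n = 345.6 kN; interior l_c = 55, r_n = 414.7 kN; R_n = 345.6 + 4·414.7 = 2004 kN → 1000 kN.
Block shear: A_gv = 6400, A_nv = 4096, A_nt = 624 mm²; R_n = min(0.6F_uA_nv, 0.6F_yA_gv) + U_bs·F_u·A_nt = 1210 kN → 605 kN.
Bolt shear governs: 532 kN.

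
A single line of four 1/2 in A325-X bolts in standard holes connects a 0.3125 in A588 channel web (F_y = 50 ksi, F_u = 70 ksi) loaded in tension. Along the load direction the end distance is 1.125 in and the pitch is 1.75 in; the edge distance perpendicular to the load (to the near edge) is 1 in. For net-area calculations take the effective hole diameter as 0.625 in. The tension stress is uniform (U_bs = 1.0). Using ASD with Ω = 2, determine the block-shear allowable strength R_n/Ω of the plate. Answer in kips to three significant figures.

Shear plane L_v = 1.125 + 3·1.75 = 6.375 in; A_gv = 6.375 × 0.3125 = 1.992 in².
A_nv = (6.375 − 3.5·0.625) × 0.3125 = 1.309 in².
A_nt = (1 − 0.5·0.625) × 0.3125 = 0.2148 in².
0.6 F_u A_nv = 54.96 kips; 0.6 F_y A_gv = 59.77 kips → shear rupture governs the shear term.
R_n = 54.96 + 1.0 × 70 × 0.2148 = 70 kips.
Allowable strength R_n/Ω = 70 / 2 = 35 kips.

35 kips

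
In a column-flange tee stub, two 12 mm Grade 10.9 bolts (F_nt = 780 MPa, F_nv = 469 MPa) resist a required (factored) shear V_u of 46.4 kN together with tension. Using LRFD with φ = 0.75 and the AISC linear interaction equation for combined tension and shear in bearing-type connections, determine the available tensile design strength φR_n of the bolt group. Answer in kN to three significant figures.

94.9 kN

A_b = π·12²/4 = 113.1 mm²; f_rv = 46.4 × 1000 / (2 × 113.1) = 205.1 MPa.
F'_nt = 1.3 F_nt − (F_nt / φF_nv) f_rv = 1.3·780 − (780/(0.75·469))·205.1 = 559.1 MPa, capped at F_nt → F'_nt = 559.1 MPa.
R_n = F'_nt · A_b · n = 559.1 × 113.1 × 2 / 1000 = 126.5 kN.
Design strength φR_n = 0.75 × 126.5 = 94.9 kN.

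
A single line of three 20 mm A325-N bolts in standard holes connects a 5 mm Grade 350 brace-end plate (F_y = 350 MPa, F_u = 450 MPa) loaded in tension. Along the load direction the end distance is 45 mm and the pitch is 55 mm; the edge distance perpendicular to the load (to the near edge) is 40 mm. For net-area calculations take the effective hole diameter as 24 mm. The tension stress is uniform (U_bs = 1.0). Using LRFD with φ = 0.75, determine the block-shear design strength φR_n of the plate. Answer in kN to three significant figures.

Shear plane L_v = 45 + 2·55 = 155 mm; A_gv = 155 × 5 = 775 mm².
A_nv = (155 − 2.5·24) × 5 = 475 mm².
A_nt = (40 − 0.5·24) × 5 = 140 mm².
0.6 F_u A_nv = 128.2 kN; 0.6 F_y A_gv = 162.8 kN → shear rupture governs the shear term.
R_n = 128.2 + 1.0 × 450 × 140 / 1000 = 191.2 kN.
Design strength φR_n = 0.75 × 191.2 = 143 kN.

143 kN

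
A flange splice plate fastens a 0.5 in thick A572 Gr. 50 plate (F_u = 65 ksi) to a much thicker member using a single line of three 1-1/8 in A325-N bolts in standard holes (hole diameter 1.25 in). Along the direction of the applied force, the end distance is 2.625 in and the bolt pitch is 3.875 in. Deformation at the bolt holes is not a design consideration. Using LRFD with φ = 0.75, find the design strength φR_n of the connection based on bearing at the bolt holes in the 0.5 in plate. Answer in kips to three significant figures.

238 kips

Per bolt r_n = 1.5 l_c t F_u ≤ 3.0 d t F_u; upper limit = 3.0 × 1.125 × 0.5 × 65 = 109.7 kips.
Edge bolt: l_c = 2.625 − 1.25/2 = 2 in → 1.5 × 2 × 0.5 × 65 = 97.5 → r_n = 97.5 kips.
Interior bolts: l_c = 3.875 − 1.25 = 2.625 in → 1.5 × 2.625 × 0.5 × 65 = 128 → r_n = 109.7 kips.
R_n = 1 × 97.5 + 2 × 109.7 = 316.9 kips.
Design strength φR_n = 0.75 × 316.9 = 238 kips.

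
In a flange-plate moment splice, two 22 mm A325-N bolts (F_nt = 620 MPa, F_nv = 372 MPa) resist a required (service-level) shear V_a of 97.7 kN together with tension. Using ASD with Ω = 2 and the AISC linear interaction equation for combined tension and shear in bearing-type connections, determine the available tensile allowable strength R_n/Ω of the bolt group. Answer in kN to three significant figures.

A_b = π·22²/4 = 380.1 mm²; f_rv = 97.7 × 1000 / (2 × 380.1) = 128.5 MPa.
F'_nt = 1.3 F_nt − (Ω F_nt / F_nv) f_rv = 1.3·620 − (2·620/372)·128.5 = 377.6 MPa, capped at F_nt → F'_nt = 377.6 MPa.
R_n = F'_nt · A_b · n = 377.6 × 380.1 × 2 / 1000 = 287.1 kN.
Allowable strength R_n/Ω = 287.1 / 2 = 144 kN.

144 kN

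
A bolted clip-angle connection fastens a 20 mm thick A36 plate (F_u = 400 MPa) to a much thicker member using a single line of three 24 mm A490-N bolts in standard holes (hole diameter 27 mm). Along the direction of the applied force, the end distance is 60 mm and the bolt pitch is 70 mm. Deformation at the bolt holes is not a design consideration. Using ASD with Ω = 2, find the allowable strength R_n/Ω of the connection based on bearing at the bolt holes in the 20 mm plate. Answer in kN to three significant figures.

795 kN

Per bolt r_n = 1.5 l_c t F_u ≤ 3.0 d t F_u; upper limit = 3.0 × 24 × 20 × 400 / 1000 = 576 kN.
Edge bolt: l_c = 60 − 27/2 = 46.5 mm → 1.5 × 46.5 × 20 × 400 / 1000 = 558 → r_n = 558 kN.
Interior bolts: l_c = 70 − 27 = 43 mm → 1.5 × 43 × 20 × 400 / 1000 = 516 → r_n = 516 kN.
R_n = 1 × 558 + 2 × 516 = 1590 kN.
Allowable strength R_n/Ω = 1590 / 2 = 795 kN.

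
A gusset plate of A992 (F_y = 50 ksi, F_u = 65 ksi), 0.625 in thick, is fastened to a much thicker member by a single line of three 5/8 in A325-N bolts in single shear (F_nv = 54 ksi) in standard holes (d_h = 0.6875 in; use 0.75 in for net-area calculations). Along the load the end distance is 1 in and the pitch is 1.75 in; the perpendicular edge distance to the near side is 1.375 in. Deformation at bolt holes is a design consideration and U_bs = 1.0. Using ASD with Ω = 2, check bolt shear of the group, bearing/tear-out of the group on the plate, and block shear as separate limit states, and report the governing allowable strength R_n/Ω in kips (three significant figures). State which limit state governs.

24.9 kips (bolt shear governs)

Bolt shear: A_b = π·0.625²/4 = 0.3068 in²; R_n = 54 × 0.3068 × 3 × 1 = 49.7 kips → 49.7 / 2 = 24.9 kips.
Bearing: edge l_c = 0.6562, r_n = 31.99 kips; interior l_c = 1.062, r_n = 51.8 kips; R_n = 31.99 + 2·51.8 = 135.6 kips → 67.8 kips.
Block shear: A_gv = 2.812, A_nv = 1.641, A_nt = 0.625 in²; R_n = min(0.6F_uA_nv, 0.6F_yA_gv) + U_bs·F_u·A_nt = 104.6 kips → 52.3 kips.
Bolt shear governs: 24.9 kips.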